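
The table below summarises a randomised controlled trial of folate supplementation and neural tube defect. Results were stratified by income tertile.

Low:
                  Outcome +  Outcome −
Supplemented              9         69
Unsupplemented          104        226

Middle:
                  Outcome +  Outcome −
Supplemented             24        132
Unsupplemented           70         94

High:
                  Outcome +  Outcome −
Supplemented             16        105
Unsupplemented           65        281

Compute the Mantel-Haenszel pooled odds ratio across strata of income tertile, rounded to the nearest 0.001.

OR_MH = Σ(aᵢdᵢ/nᵢ) / Σ(bᵢcᵢ/nᵢ), where nᵢ is the stratum total.
Stratum 1 (Low): n = 408; a·d/n = 9·226/408 = 4.9853; b·c/n = 69·104/408 = 17.5882
Stratum 2 (Middle): n = 320; a·d/n = 24·94/320 = 7.0500; b·c/n = 132·70/320 = 28.8750
Stratum 3 (High): n = 467; a·d/n = 16·281/467 = 9.6274; b·c/n = 105·65/467 = 14.6146
OR_MH = (4.9853 + 7.0500 + 9.6274) / (17.5882 + 28.8750 + 14.6146) = 21.6627 / 61.0778 = 0.35467

0.355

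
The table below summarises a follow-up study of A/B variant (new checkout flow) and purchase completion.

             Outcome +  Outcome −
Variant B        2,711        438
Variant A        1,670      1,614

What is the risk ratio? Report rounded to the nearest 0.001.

Cells: a = 2711, b = 438, c = 1670, d = 1614.
Risk in exposed = 2711/3149 = 0.86091; risk in unexposed = 1670/3284 = 0.50853.
RR = 0.86091 / 0.50853 = 1.69295
The risk among the exposed is 1.69 times that among the unexposed.

1.693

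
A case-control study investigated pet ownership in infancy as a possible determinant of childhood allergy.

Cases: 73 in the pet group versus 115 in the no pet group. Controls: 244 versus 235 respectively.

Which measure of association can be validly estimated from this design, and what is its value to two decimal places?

From the description: a = 73, b = 244, c = 115, d = 235.
This is a case-control study: participants were sampled on outcome status, so risks in the source population cannot be estimated directly — relative risk is not valid here. The odds ratio is the appropriate measure.
OR = (a·d)/(b·c) = (73 × 235) / (244 × 115) = 17155 / 28060 = 0.61137

0.61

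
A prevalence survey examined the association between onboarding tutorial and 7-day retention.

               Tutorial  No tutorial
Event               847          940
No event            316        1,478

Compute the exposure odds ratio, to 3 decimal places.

Reading the table with exposure as columns: a = 847 (Tutorial, case), b = 316 (Tutorial, non-case), c = 940 (No tutorial, case), d = 1478.
OR = (a·d)/(b·c) = (847 × 1478) / (316 × 940) = 1251866 / 297040 = 4.21447
The odds of 7-day retention are about 4.21 times as high in the tutorial group.

4.214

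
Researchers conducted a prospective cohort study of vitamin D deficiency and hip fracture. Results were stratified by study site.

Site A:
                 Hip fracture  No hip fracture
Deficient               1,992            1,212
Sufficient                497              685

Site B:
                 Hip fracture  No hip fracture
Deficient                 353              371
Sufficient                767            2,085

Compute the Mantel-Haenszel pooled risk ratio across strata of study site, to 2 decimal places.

RR_MH = Σ(aᵢ·n₀ᵢ/nᵢ) / Σ(cᵢ·n₁ᵢ/nᵢ), with n₁ᵢ = aᵢ+bᵢ (exposed), n₀ᵢ = cᵢ+dᵢ (unexposed), nᵢ = n₁ᵢ+n₀ᵢ.
Stratum 1 (Site A): n₁ = 3204, n₀ = 1182, n = 4386; a·n₀/n = 1992·1182/4386 = 536.8317; c·n₁/n = 497·3204/4386 = 363.0616
Stratum 2 (Site B): n₁ = 724, n₀ = 2852, n = 3576; a·n₀/n = 353·2852/3576 = 281.5313; c·n₁/n = 767·724/3576 = 155.2875
RR_MH = (536.8317 + 281.5313) / (363.0616 + 155.2875) = 818.3631 / 518.3490 = 1.57879

1.58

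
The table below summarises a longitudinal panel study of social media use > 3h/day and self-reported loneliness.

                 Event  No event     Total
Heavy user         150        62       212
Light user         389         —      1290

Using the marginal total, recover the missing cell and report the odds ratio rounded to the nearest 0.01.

5.60

The missing cell is in the unexposed row: 1290 − 389 = 901.
So a = 150, b = 62, c = 389, d = 901.
OR = (a·d)/(b·c) = (150 × 901) / (62 × 389) = 135150 / 24118 = 5.60370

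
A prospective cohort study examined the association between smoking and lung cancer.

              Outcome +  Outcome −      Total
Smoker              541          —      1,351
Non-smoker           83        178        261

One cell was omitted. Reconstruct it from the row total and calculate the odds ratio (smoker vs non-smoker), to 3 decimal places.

1.432

The missing cell is in the exposed row: 1351 − 541 = 810.
So a = 541, b = 810, c = 83, d = 178.
OR = (a·d)/(b·c) = (541 × 178) / (810 × 83) = 96298 / 67230 = 1.43237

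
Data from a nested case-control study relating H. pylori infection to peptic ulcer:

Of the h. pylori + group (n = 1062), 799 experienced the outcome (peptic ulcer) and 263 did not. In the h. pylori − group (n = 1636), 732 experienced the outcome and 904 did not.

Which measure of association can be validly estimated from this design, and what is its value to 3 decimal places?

From the description: a = 799, b = 263, c = 732, d = 904.
This is a nested case-control study: participants were sampled on outcome status, so risks in the source population cannot be estimated directly — relative risk is not valid here. The odds ratio is the appropriate measure.
OR = (a·d)/(b·c) = (799 × 904) / (263 × 732) = 722296 / 192516 = 3.75188

3.752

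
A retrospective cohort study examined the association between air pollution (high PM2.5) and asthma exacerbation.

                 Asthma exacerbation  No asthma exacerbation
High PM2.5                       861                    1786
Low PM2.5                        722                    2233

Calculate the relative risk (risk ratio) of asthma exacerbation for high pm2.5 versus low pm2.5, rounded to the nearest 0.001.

1.331

Cells: a = 861, b = 1786, c = 722, d = 2233.
Risk in exposed = 861/2647 = 0.32527; risk in unexposed = 722/2955 = 0.24433.
RR = 0.32527 / 0.24433 = 1.33128
The risk among the exposed is 1.33 times that among the unexposed.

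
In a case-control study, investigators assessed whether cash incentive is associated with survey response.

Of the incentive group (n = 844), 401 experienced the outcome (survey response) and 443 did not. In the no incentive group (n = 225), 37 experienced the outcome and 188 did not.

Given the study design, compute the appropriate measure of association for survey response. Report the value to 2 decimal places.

4.60

From the description: a = 401, b = 443, c = 37, d = 188.
This is a case-control study: participants were sampled on outcome status, so risks in the source population cannot be estimated directly — relative risk is not valid here. The odds ratio is the appropriate measure.
OR = (a·d)/(b·c) = (401 × 188) / (443 × 37) = 75388 / 16391 = 4.59935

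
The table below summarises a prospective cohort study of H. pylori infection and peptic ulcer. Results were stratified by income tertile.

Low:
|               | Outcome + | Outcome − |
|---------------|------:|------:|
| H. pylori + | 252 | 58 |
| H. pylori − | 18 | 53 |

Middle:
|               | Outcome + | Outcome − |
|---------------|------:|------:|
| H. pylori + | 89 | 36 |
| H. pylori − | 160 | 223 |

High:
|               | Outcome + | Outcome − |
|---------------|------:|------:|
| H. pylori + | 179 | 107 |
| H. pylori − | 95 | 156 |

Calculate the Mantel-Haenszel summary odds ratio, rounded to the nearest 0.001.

OR_MH = Σ(aᵢdᵢ/nᵢ) / Σ(bᵢcᵢ/nᵢ), where nᵢ is the stratum total.
Stratum 1 (Low): n = 381; a·d/n = 252·53/381 = 35.0551; b·c/n = 58·18/381 = 2.7402
Stratum 2 (Middle): n = 508; a·d/n = 89·223/508 = 39.0689; b·c/n = 36·160/508 = 11.3386
Stratum 3 (High): n = 537; a·d/n = 179·156/537 = 52.0000; b·c/n = 107·95/537 = 18.9292
OR_MH = (35.0551 + 39.0689 + 52.0000) / (2.7402 + 11.3386 + 18.9292) = 126.1240 / 33.0080 = 3.82102

3.821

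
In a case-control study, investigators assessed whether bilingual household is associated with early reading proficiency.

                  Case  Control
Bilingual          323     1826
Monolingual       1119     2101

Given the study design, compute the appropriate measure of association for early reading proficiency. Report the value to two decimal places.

0.33

Cells: a = 323, b = 1826, c = 1119, d = 2101.
This is a case-control study: participants were sampled on outcome status, so risks in the source population cannot be estimated directly — relative risk is not valid here. The odds ratio is the appropriate measure.
OR = (a·d)/(b·c) = (323 × 2101) / (1826 × 1119) = 678623 / 2043294 = 0.33212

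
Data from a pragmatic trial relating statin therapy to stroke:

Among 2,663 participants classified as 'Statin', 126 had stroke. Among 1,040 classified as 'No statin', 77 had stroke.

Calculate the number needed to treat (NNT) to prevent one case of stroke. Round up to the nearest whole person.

38

Risk in treated group = 126/2663 = 0.04732; risk in control = 77/1040 = 0.07404.
Absolute risk reduction = 0.07404 − 0.04732 = 0.02672
NNT = 1 / ARR = 1 / 0.02672 = 37.420 → round up → 38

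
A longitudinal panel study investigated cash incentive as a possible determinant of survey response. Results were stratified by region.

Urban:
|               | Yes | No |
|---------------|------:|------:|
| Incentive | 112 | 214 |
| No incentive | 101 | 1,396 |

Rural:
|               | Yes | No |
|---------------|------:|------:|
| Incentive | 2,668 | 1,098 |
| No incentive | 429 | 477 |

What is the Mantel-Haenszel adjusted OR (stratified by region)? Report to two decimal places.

OR_MH = Σ(aᵢdᵢ/nᵢ) / Σ(bᵢcᵢ/nᵢ), where nᵢ is the stratum total.
Stratum 1 (Urban): n = 1823; a·d/n = 112·1396/1823 = 85.7663; b·c/n = 214·101/1823 = 11.8563
Stratum 2 (Rural): n = 4672; a·d/n = 2668·477/4672 = 272.3964; b·c/n = 1098·429/4672 = 100.8223
OR_MH = (85.7663 + 272.3964) / (11.8563 + 100.8223) = 358.1627 / 112.6786 = 3.17862

3.18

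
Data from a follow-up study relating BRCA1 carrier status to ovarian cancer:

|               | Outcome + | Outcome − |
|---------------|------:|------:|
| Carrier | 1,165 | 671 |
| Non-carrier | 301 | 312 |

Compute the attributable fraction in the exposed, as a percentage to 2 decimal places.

Cells: a = 1165, b = 671, c = 301, d = 312.
Risk in exposed = 1165/1836 = 0.63453; risk in unexposed = 301/613 = 0.49103.
RR = 0.63453/0.49103 = 1.29225
AR% = (RR − 1)/RR × 100 = (1.29225 − 1)/1.29225 × 100 = 22.6157%

22.62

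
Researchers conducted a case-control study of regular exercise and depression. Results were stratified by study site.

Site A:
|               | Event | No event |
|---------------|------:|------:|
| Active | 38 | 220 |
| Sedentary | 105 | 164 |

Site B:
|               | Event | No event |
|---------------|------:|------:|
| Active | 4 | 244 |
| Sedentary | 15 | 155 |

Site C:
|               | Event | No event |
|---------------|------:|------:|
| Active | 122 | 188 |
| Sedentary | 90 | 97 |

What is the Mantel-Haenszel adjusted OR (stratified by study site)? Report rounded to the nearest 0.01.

0.43

OR_MH = Σ(aᵢdᵢ/nᵢ) / Σ(bᵢcᵢ/nᵢ), where nᵢ is the stratum total.
Stratum 1 (Site A): n = 527; a·d/n = 38·164/527 = 11.8254; b·c/n = 220·105/527 = 43.8330
Stratum 2 (Site B): n = 418; a·d/n = 4·155/418 = 1.4833; b·c/n = 244·15/418 = 8.7560
Stratum 3 (Site C): n = 497; a·d/n = 122·97/497 = 23.8109; b·c/n = 188·90/497 = 34.0443
OR_MH = (11.8254 + 1.4833 + 23.8109) / (43.8330 + 8.7560 + 34.0443) = 37.1195 / 86.6333 = 0.42847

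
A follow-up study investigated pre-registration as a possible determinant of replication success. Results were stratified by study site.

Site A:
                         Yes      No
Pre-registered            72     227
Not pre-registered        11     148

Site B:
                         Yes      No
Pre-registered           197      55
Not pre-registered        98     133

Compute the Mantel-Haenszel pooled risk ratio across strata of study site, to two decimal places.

RR_MH = Σ(aᵢ·n₀ᵢ/nᵢ) / Σ(cᵢ·n₁ᵢ/nᵢ), with n₁ᵢ = aᵢ+bᵢ (exposed), n₀ᵢ = cᵢ+dᵢ (unexposed), nᵢ = n₁ᵢ+n₀ᵢ.
Stratum 1 (Site A): n₁ = 299, n₀ = 159, n = 458; a·n₀/n = 72·159/458 = 24.9956; c·n₁/n = 11·299/458 = 7.1812
Stratum 2 (Site B): n₁ = 252, n₀ = 231, n = 483; a·n₀/n = 197·231/483 = 94.2174; c·n₁/n = 98·252/483 = 51.1304
RR_MH = (24.9956 + 94.2174) / (7.1812 + 51.1304) = 119.2130 / 58.3117 = 2.04441

2.04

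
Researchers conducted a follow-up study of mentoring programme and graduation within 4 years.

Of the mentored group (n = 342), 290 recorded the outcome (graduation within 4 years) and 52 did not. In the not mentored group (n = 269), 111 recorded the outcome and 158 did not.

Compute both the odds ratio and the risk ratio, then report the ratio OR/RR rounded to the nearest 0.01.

From the description: a = 290, b = 52, c = 111, d = 158.
OR = (290·158)/(52·111) = 45820/5772 = 7.93832
Risk in exposed = 290/342 = 0.84795; risk in unexposed = 111/269 = 0.41264; RR = 2.05495
OR/RR = 7.93832 / 2.05495 = 3.86303
The outcome is not rare, so the OR lies further from 1 than the RR.

3.86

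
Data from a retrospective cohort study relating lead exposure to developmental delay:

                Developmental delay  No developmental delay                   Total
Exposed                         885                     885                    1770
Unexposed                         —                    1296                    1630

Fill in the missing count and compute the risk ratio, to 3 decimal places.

2.440

The missing cell is in the unexposed row: 1630 − 1296 = 334.
So a = 885, b = 885, c = 334, d = 1296.
RR = [a/(a+b)] / [c/(c+d)] = (885/1770) / (334/1630) = 0.50000/0.20491 = 2.44012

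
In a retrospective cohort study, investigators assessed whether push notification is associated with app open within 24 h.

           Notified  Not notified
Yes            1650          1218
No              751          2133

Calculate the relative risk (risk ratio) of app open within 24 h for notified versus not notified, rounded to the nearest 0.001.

1.891

Reading the table with exposure as columns: a = 1650 (Notified, case), b = 751 (Notified, non-case), c = 1218 (Not notified, case), d = 2133.
Risk in exposed = 1650/2401 = 0.68721; risk in unexposed = 1218/3351 = 0.36347.
RR = 0.68721 / 0.36347 = 1.89068
The risk among the exposed is 1.89 times that among the unexposed.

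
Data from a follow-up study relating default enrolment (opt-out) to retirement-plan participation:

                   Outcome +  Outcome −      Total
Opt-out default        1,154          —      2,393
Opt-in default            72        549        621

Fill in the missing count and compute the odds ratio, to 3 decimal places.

7.102

The missing cell is in the exposed row: 2393 − 1154 = 1239.
So a = 1154, b = 1239, c = 72, d = 549.
OR = (a·d)/(b·c) = (1154 × 549) / (1239 × 72) = 633546 / 89208 = 7.10190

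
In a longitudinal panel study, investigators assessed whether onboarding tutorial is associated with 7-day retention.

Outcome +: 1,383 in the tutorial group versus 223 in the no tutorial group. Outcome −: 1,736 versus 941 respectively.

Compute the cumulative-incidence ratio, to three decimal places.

From the description: a = 1383, b = 1736, c = 223, d = 941.
Risk in exposed = 1383/3119 = 0.44341; risk in unexposed = 223/1164 = 0.19158.
RR = 0.44341 / 0.19158 = 2.31449
The risk among the exposed is 2.31 times that among the unexposed.

2.314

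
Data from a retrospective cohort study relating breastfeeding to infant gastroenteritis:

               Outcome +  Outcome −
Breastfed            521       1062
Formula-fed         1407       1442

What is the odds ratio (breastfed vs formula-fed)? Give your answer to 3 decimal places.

0.503

Cells: a = 521, b = 1062, c = 1407, d = 1442.
OR = (a·d)/(b·c) = (521 × 1442) / (1062 × 1407) = 751282 / 1494234 = 0.50279
Exposure is associated with lower odds of infant gastroenteritis (OR = 0.50 < 1).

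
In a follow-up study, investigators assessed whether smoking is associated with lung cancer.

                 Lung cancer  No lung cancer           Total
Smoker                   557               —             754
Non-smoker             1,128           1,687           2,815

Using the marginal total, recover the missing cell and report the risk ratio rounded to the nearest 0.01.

The missing cell is in the exposed row: 754 − 557 = 197.
So a = 557, b = 197, c = 1128, d = 1687.
RR = [a/(a+b)] / [c/(c+d)] = (557/754) / (1128/2815) = 0.73873/0.40071 = 1.84354

1.84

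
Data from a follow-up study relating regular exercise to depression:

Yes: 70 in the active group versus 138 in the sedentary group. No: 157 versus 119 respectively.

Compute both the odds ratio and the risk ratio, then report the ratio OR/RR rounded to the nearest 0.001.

0.669

From the description: a = 70, b = 157, c = 138, d = 119.
OR = (70·119)/(157·138) = 8330/21666 = 0.38447
Risk in exposed = 70/227 = 0.30837; risk in unexposed = 138/257 = 0.53696; RR = 0.57428
OR/RR = 0.38447 / 0.57428 = 0.66948
The outcome is not rare, so the OR lies further from 1 than the RR.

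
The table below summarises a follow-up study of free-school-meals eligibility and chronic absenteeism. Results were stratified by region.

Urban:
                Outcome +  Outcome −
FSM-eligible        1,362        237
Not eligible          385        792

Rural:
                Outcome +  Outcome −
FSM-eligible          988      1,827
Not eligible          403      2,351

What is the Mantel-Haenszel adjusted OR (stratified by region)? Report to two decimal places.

4.88

OR_MH = Σ(aᵢdᵢ/nᵢ) / Σ(bᵢcᵢ/nᵢ), where nᵢ is the stratum total.
Stratum 1 (Urban): n = 2776; a·d/n = 1362·792/2776 = 388.5821; b·c/n = 237·385/2776 = 32.8692
Stratum 2 (Rural): n = 5569; a·d/n = 988·2351/5569 = 417.0925; b·c/n = 1827·403/5569 = 132.2106
OR_MH = (388.5821 + 417.0925) / (32.8692 + 132.2106) = 805.6746 / 165.0799 = 4.88051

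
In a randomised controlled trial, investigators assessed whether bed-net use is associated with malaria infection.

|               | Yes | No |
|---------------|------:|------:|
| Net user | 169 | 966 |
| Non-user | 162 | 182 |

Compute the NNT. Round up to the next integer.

4

Risk in treated group = 169/1135 = 0.14890; risk in control = 162/344 = 0.47093.
Absolute risk reduction = 0.47093 − 0.14890 = 0.32203
NNT = 1 / ARR = 1 / 0.32203 = 3.105 → round up → 4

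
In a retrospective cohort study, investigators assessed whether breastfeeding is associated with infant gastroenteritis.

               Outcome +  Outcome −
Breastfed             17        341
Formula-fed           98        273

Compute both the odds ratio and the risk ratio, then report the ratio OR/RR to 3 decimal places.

0.773

Cells: a = 17, b = 341, c = 98, d = 273.
OR = (17·273)/(341·98) = 4641/33418 = 0.13888
Risk in exposed = 17/358 = 0.04749; risk in unexposed = 98/371 = 0.26415; RR = 0.17977
OR/RR = 0.13888 / 0.17977 = 0.77253
The outcome is not rare, so the OR lies further from 1 than the RR.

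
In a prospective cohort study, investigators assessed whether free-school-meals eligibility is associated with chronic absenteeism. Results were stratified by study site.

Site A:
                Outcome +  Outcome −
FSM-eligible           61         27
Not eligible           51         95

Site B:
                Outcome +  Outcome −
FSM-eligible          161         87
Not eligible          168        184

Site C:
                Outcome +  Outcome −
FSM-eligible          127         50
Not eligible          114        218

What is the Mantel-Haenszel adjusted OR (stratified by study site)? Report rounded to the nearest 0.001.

OR_MH = Σ(aᵢdᵢ/nᵢ) / Σ(bᵢcᵢ/nᵢ), where nᵢ is the stratum total.
Stratum 1 (Site A): n = 234; a·d/n = 61·95/234 = 24.7650; b·c/n = 27·51/234 = 5.8846
Stratum 2 (Site B): n = 600; a·d/n = 161·184/600 = 49.3733; b·c/n = 87·168/600 = 24.3600
Stratum 3 (Site C): n = 509; a·d/n = 127·218/509 = 54.3929; b·c/n = 50·114/509 = 11.1984
OR_MH = (24.7650 + 49.3733 + 54.3929) / (5.8846 + 24.3600 + 11.1984) = 128.5312 / 41.4430 = 3.10139

3.101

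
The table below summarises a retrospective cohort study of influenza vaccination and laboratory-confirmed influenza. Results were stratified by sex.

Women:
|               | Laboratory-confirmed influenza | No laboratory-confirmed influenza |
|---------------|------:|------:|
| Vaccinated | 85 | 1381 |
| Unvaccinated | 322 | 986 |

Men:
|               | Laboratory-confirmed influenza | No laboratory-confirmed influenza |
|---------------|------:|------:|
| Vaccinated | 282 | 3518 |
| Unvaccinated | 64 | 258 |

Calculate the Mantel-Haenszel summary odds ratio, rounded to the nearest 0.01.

OR_MH = Σ(aᵢdᵢ/nᵢ) / Σ(bᵢcᵢ/nᵢ), where nᵢ is the stratum total.
Stratum 1 (Women): n = 2774; a·d/n = 85·986/2774 = 30.2127; b·c/n = 1381·322/2774 = 160.3035
Stratum 2 (Men): n = 4122; a·d/n = 282·258/4122 = 17.6507; b·c/n = 3518·64/4122 = 54.6220
OR_MH = (30.2127 + 17.6507) / (160.3035 + 54.6220) = 47.8633 / 214.9256 = 0.22270

0.22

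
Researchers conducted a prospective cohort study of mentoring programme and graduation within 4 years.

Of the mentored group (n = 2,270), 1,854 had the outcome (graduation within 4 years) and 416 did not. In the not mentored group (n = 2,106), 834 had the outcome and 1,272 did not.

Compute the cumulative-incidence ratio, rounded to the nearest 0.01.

From the description: a = 1854, b = 416, c = 834, d = 1272.
Risk in exposed = 1854/2270 = 0.81674; risk in unexposed = 834/2106 = 0.39601.
RR = 0.81674 / 0.39601 = 2.06242
The risk among the exposed is 2.06 times that among the unexposed.

2.06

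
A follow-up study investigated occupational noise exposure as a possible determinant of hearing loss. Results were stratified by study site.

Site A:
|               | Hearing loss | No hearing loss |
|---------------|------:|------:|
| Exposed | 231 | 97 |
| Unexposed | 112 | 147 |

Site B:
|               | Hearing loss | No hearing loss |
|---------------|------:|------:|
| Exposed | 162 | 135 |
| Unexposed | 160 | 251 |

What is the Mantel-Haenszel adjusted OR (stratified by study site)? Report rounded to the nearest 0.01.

2.35

OR_MH = Σ(aᵢdᵢ/nᵢ) / Σ(bᵢcᵢ/nᵢ), where nᵢ is the stratum total.
Stratum 1 (Site A): n = 587; a·d/n = 231·147/587 = 57.8484; b·c/n = 97·112/587 = 18.5077
Stratum 2 (Site B): n = 708; a·d/n = 162·251/708 = 57.4322; b·c/n = 135·160/708 = 30.5085
OR_MH = (57.8484 + 57.4322) / (18.5077 + 30.5085) = 115.2806 / 49.0161 = 2.35189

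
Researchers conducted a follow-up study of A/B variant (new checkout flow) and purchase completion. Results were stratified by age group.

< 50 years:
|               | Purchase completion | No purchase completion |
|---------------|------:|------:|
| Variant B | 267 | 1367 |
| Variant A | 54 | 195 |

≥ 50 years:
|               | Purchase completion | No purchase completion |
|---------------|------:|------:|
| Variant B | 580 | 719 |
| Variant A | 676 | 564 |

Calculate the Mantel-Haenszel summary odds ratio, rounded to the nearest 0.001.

OR_MH = Σ(aᵢdᵢ/nᵢ) / Σ(bᵢcᵢ/nᵢ), where nᵢ is the stratum total.
Stratum 1 (< 50 years): n = 1883; a·d/n = 267·195/1883 = 27.6500; b·c/n = 1367·54/1883 = 39.2023
Stratum 2 (≥ 50 years): n = 2539; a·d/n = 580·564/2539 = 128.8381; b·c/n = 719·676/2539 = 191.4313
OR_MH = (27.6500 + 128.8381) / (39.2023 + 191.4313) = 156.4882 / 230.6336 = 0.67851

0.679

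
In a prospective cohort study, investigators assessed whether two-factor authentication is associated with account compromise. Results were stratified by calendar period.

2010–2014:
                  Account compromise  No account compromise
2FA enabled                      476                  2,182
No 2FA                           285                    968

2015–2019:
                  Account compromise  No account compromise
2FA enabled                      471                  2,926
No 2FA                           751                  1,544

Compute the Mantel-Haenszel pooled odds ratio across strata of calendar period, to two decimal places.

0.45

OR_MH = Σ(aᵢdᵢ/nᵢ) / Σ(bᵢcᵢ/nᵢ), where nᵢ is the stratum total.
Stratum 1 (2010–2014): n = 3911; a·d/n = 476·968/3911 = 117.8133; b·c/n = 2182·285/3911 = 159.0054
Stratum 2 (2015–2019): n = 5692; a·d/n = 471·1544/5692 = 127.7625; b·c/n = 2926·751/5692 = 386.0552
OR_MH = (117.8133 + 127.7625) / (159.0054 + 386.0552) = 245.5758 / 545.0605 = 0.45055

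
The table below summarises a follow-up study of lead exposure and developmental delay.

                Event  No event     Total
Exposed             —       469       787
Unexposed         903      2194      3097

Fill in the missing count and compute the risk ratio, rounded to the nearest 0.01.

1.39

The missing cell is in the exposed row: 787 − 469 = 318.
So a = 318, b = 469, c = 903, d = 2194.
RR = [a/(a+b)] / [c/(c+d)] = (318/787) / (903/3097) = 0.40407/0.29157 = 1.38582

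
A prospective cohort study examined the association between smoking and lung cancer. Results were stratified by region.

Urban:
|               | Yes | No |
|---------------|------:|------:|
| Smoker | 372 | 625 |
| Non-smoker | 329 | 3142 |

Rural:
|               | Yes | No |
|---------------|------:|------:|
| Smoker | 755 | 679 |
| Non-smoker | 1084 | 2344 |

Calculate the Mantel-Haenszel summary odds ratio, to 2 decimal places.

OR_MH = Σ(aᵢdᵢ/nᵢ) / Σ(bᵢcᵢ/nᵢ), where nᵢ is the stratum total.
Stratum 1 (Urban): n = 4468; a·d/n = 372·3142/4468 = 261.5989; b·c/n = 625·329/4468 = 46.0217
Stratum 2 (Rural): n = 4862; a·d/n = 755·2344/4862 = 363.9901; b·c/n = 679·1084/4862 = 151.3854
OR_MH = (261.5989 + 363.9901) / (46.0217 + 151.3854) = 625.5891 / 197.4071 = 3.16903

3.17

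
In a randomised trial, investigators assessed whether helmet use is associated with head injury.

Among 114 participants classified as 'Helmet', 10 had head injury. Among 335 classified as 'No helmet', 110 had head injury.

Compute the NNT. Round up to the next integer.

5

Risk in treated group = 10/114 = 0.08772; risk in control = 110/335 = 0.32836.
Absolute risk reduction = 0.32836 − 0.08772 = 0.24064
NNT = 1 / ARR = 1 / 0.24064 = 4.156 → round up → 5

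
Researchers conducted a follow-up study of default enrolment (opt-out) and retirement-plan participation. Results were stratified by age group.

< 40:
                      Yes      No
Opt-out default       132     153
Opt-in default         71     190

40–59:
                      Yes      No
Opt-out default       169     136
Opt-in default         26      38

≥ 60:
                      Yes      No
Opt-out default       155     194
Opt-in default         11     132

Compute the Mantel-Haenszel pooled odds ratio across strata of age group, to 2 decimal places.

3.10

OR_MH = Σ(aᵢdᵢ/nᵢ) / Σ(bᵢcᵢ/nᵢ), where nᵢ is the stratum total.
Stratum 1 (< 40): n = 546; a·d/n = 132·190/546 = 45.9341; b·c/n = 153·71/546 = 19.8956
Stratum 2 (40–59): n = 369; a·d/n = 169·38/369 = 17.4038; b·c/n = 136·26/369 = 9.5827
Stratum 3 (≥ 60): n = 492; a·d/n = 155·132/492 = 41.5854; b·c/n = 194·11/492 = 4.3374
OR_MH = (45.9341 + 17.4038 + 41.5854) / (19.8956 + 9.5827 + 4.3374) = 104.9232 / 33.8157 = 3.10280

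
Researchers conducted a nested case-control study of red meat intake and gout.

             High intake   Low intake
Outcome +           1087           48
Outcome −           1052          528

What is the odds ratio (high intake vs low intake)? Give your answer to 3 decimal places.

Reading the table with exposure as columns: a = 1087 (High intake, case), b = 1052 (High intake, non-case), c = 48 (Low intake, case), d = 528.
OR = (a·d)/(b·c) = (1087 × 528) / (1052 × 48) = 573936 / 50496 = 11.36597
The odds of gout are about 11.37 times as high in the high intake group.

11.366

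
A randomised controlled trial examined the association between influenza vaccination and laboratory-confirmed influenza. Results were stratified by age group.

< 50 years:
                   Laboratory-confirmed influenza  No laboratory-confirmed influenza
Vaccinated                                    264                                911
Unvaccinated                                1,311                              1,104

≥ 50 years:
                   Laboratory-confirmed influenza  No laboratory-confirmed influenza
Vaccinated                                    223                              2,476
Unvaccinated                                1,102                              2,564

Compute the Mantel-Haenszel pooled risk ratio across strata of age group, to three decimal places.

RR_MH = Σ(aᵢ·n₀ᵢ/nᵢ) / Σ(cᵢ·n₁ᵢ/nᵢ), with n₁ᵢ = aᵢ+bᵢ (exposed), n₀ᵢ = cᵢ+dᵢ (unexposed), nᵢ = n₁ᵢ+n₀ᵢ.
Stratum 1 (< 50 years): n₁ = 1175, n₀ = 2415, n = 3590; a·n₀/n = 264·2415/3590 = 177.5933; c·n₁/n = 1311·1175/3590 = 429.0877
Stratum 2 (≥ 50 years): n₁ = 2699, n₀ = 3666, n = 6365; a·n₀/n = 223·3666/6365 = 128.4396; c·n₁/n = 1102·2699/6365 = 467.2896
RR_MH = (177.5933 + 128.4396) / (429.0877 + 467.2896) = 306.0329 / 896.3773 = 0.34141

0.341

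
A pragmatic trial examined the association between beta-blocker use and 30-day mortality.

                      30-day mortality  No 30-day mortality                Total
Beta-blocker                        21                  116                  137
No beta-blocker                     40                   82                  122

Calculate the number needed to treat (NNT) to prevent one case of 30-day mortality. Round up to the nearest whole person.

Risk in treated group = 21/137 = 0.15328; risk in control = 40/122 = 0.32787.
Absolute risk reduction = 0.32787 − 0.15328 = 0.17458
NNT = 1 / ARR = 1 / 0.17458 = 5.728 → round up → 6

6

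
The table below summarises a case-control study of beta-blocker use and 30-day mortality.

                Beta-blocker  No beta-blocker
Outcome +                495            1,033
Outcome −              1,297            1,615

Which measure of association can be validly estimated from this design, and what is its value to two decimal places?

0.60

Reading the table with exposure as columns: a = 495 (Beta-blocker, case), b = 1297 (Beta-blocker, non-case), c = 1033 (No beta-blocker, case), d = 1615.
This is a case-control study: participants were sampled on outcome status, so risks in the source population cannot be estimated directly — relative risk is not valid here. The odds ratio is the appropriate measure.
OR = (a·d)/(b·c) = (495 × 1615) / (1297 × 1033) = 799425 / 1339801 = 0.59667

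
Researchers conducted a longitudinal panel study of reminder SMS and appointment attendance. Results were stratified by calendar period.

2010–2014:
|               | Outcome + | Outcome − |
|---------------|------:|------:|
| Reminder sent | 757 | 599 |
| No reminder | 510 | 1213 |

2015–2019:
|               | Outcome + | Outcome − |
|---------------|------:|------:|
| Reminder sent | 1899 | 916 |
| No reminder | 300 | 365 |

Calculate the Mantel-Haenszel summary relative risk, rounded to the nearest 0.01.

RR_MH = Σ(aᵢ·n₀ᵢ/nᵢ) / Σ(cᵢ·n₁ᵢ/nᵢ), with n₁ᵢ = aᵢ+bᵢ (exposed), n₀ᵢ = cᵢ+dᵢ (unexposed), nᵢ = n₁ᵢ+n₀ᵢ.
Stratum 1 (2010–2014): n₁ = 1356, n₀ = 1723, n = 3079; a·n₀/n = 757·1723/3079 = 423.6151; c·n₁/n = 510·1356/3079 = 224.6054
Stratum 2 (2015–2019): n₁ = 2815, n₀ = 665, n = 3480; a·n₀/n = 1899·665/3480 = 362.8836; c·n₁/n = 300·2815/3480 = 242.6724
RR_MH = (423.6151 + 362.8836) / (224.6054 + 242.6724) = 786.4988 / 467.2778 = 1.68315

1.68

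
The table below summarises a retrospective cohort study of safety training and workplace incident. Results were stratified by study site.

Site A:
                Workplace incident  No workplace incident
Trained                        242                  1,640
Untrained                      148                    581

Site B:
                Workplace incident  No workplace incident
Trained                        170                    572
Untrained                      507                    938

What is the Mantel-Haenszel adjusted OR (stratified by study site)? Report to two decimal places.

OR_MH = Σ(aᵢdᵢ/nᵢ) / Σ(bᵢcᵢ/nᵢ), where nᵢ is the stratum total.
Stratum 1 (Site A): n = 2611; a·d/n = 242·581/2611 = 53.8499; b·c/n = 1640·148/2611 = 92.9606
Stratum 2 (Site B): n = 2187; a·d/n = 170·938/2187 = 72.9127; b·c/n = 572·507/2187 = 132.6036
OR_MH = (53.8499 + 72.9127) / (92.9606 + 132.6036) = 126.7625 / 225.5641 = 0.56198

0.56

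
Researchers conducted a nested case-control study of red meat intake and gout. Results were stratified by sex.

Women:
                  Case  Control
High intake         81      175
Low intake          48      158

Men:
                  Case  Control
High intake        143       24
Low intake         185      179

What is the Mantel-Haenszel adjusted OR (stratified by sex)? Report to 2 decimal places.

OR_MH = Σ(aᵢdᵢ/nᵢ) / Σ(bᵢcᵢ/nᵢ), where nᵢ is the stratum total.
Stratum 1 (Women): n = 462; a·d/n = 81·158/462 = 27.7013; b·c/n = 175·48/462 = 18.1818
Stratum 2 (Men): n = 531; a·d/n = 143·179/531 = 48.2053; b·c/n = 24·185/531 = 8.3616
OR_MH = (27.7013 + 48.2053) / (18.1818 + 8.3616) = 75.9066 / 26.5434 = 2.85972

2.86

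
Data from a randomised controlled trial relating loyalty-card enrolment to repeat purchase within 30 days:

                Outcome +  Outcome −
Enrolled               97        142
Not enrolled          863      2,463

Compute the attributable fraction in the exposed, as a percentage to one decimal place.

Cells: a = 97, b = 142, c = 863, d = 2463.
Risk in exposed = 97/239 = 0.40586; risk in unexposed = 863/3326 = 0.25947.
RR = 0.40586/0.25947 = 1.56417
AR% = (RR − 1)/RR × 100 = (1.56417 − 1)/1.56417 × 100 = 36.0685%

36.1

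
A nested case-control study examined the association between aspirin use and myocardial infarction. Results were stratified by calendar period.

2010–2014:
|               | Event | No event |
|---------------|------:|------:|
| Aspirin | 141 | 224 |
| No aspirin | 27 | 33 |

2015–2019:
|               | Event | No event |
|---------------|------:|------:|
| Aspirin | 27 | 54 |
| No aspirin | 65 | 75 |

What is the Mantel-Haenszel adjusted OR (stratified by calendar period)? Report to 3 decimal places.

OR_MH = Σ(aᵢdᵢ/nᵢ) / Σ(bᵢcᵢ/nᵢ), where nᵢ is the stratum total.
Stratum 1 (2010–2014): n = 425; a·d/n = 141·33/425 = 10.9482; b·c/n = 224·27/425 = 14.2306
Stratum 2 (2015–2019): n = 221; a·d/n = 27·75/221 = 9.1629; b·c/n = 54·65/221 = 15.8824
OR_MH = (10.9482 + 9.1629) / (14.2306 + 15.8824) = 20.1111 / 30.1129 = 0.66786

0.668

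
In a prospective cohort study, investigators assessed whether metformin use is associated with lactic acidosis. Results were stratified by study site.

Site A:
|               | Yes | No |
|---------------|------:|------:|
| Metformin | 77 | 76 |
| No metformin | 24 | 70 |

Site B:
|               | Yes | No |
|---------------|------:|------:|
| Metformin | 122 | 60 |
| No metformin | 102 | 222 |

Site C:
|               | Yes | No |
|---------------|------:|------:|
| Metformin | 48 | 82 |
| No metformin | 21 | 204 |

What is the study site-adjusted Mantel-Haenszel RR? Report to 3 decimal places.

RR_MH = Σ(aᵢ·n₀ᵢ/nᵢ) / Σ(cᵢ·n₁ᵢ/nᵢ), with n₁ᵢ = aᵢ+bᵢ (exposed), n₀ᵢ = cᵢ+dᵢ (unexposed), nᵢ = n₁ᵢ+n₀ᵢ.
Stratum 1 (Site A): n₁ = 153, n₀ = 94, n = 247; a·n₀/n = 77·94/247 = 29.3036; c·n₁/n = 24·153/247 = 14.8664
Stratum 2 (Site B): n₁ = 182, n₀ = 324, n = 506; a·n₀/n = 122·324/506 = 78.1186; c·n₁/n = 102·182/506 = 36.6877
Stratum 3 (Site C): n₁ = 130, n₀ = 225, n = 355; a·n₀/n = 48·225/355 = 30.4225; c·n₁/n = 21·130/355 = 7.6901
RR_MH = (29.3036 + 78.1186 + 30.4225) / (14.8664 + 36.6877 + 7.6901) = 137.8448 / 59.2443 = 2.32672

2.327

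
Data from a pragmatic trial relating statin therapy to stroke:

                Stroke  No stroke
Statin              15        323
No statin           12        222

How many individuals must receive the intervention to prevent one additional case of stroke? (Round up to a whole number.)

Risk in treated group = 15/338 = 0.04438; risk in control = 12/234 = 0.05128.
Absolute risk reduction = 0.05128 − 0.04438 = 0.00690
NNT = 1 / ARR = 1 / 0.00690 = 144.857 → round up → 145

145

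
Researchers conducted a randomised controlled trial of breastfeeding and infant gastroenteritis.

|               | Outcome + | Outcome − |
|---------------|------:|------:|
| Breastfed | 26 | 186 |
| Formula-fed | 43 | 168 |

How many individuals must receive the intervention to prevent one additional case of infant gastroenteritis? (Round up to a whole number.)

Risk in treated group = 26/212 = 0.12264; risk in control = 43/211 = 0.20379.
Absolute risk reduction = 0.20379 − 0.12264 = 0.08115
NNT = 1 / ARR = 1 / 0.08115 = 12.323 → round up → 13

13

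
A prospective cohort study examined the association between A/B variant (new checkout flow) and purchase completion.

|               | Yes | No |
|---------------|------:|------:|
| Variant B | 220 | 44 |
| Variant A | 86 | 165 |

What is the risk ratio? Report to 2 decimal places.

2.43

Cells: a = 220, b = 44, c = 86, d = 165.
Risk in exposed = 220/264 = 0.83333; risk in unexposed = 86/251 = 0.34263.
RR = 0.83333 / 0.34263 = 2.43217
The risk among the exposed is 2.43 times that among the unexposed.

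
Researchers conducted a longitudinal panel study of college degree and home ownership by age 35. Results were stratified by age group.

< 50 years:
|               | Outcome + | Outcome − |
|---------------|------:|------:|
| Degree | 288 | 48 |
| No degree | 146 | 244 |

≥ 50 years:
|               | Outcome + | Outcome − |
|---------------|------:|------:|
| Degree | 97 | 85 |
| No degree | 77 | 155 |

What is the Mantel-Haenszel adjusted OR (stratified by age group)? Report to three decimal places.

OR_MH = Σ(aᵢdᵢ/nᵢ) / Σ(bᵢcᵢ/nᵢ), where nᵢ is the stratum total.
Stratum 1 (< 50 years): n = 726; a·d/n = 288·244/726 = 96.7934; b·c/n = 48·146/726 = 9.6529
Stratum 2 (≥ 50 years): n = 414; a·d/n = 97·155/414 = 36.3164; b·c/n = 85·77/414 = 15.8092
OR_MH = (96.7934 + 36.3164) / (9.6529 + 15.8092) = 133.1098 / 25.4621 = 5.22777

5.228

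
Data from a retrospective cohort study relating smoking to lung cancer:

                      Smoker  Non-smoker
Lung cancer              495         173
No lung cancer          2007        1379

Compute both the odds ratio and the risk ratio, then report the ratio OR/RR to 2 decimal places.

Reading the table with exposure as columns: a = 495 (Smoker, case), b = 2007 (Smoker, non-case), c = 173 (Non-smoker, case), d = 1379.
OR = (495·1379)/(2007·173) = 682605/347211 = 1.96597
Risk in exposed = 495/2502 = 0.19784; risk in unexposed = 173/1552 = 0.11147; RR = 1.77486
OR/RR = 1.96597 / 1.77486 = 1.10768
The outcome is not rare, so the OR lies further from 1 than the RR.

1.11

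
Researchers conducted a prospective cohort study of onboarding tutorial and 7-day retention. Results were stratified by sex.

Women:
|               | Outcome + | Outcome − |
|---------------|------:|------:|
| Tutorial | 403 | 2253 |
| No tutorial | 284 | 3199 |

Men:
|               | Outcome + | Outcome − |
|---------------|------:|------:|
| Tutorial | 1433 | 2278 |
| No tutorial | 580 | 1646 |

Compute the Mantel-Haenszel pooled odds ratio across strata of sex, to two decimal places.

OR_MH = Σ(aᵢdᵢ/nᵢ) / Σ(bᵢcᵢ/nᵢ), where nᵢ is the stratum total.
Stratum 1 (Women): n = 6139; a·d/n = 403·3199/6139 = 210.0011; b·c/n = 2253·284/6139 = 104.2274
Stratum 2 (Men): n = 5937; a·d/n = 1433·1646/5937 = 397.2912; b·c/n = 2278·580/5937 = 222.5434
OR_MH = (210.0011 + 397.2912) / (104.2274 + 222.5434) = 607.2924 / 326.7708 = 1.85847

1.86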